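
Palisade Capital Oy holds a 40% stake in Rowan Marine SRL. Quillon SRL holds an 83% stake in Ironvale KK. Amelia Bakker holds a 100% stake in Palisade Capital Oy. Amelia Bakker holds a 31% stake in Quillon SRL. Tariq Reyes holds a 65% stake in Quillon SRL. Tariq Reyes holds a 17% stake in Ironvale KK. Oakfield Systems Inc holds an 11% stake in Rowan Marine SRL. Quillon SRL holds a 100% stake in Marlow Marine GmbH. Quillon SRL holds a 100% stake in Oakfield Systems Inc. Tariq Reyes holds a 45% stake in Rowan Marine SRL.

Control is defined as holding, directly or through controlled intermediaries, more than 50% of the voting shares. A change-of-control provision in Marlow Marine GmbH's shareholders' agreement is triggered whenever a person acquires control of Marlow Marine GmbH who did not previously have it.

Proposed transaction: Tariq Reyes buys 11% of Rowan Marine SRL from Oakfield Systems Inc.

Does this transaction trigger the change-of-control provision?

No

The purchase adds only to Tariq's holdings (Oakfield's stake shrinks), so Tariq is the only person who could newly come to control Marlow.
Tariq holds 65% of Quillon, so Tariq controls Quillon.
Quillon holds 100% of Marlow, so Tariq controls Marlow.
So Tariq already controls Marlow before the transaction.
After the purchase, Tariq's direct stake in Rowan rises to 45% + 11% = 56%, and Oakfield's stake falls to 0%.
Tariq controlled Marlow already, so this is not a new person acquiring control; every other person's position is unchanged or reduced.
No new person acquires control, so the clause is not triggered.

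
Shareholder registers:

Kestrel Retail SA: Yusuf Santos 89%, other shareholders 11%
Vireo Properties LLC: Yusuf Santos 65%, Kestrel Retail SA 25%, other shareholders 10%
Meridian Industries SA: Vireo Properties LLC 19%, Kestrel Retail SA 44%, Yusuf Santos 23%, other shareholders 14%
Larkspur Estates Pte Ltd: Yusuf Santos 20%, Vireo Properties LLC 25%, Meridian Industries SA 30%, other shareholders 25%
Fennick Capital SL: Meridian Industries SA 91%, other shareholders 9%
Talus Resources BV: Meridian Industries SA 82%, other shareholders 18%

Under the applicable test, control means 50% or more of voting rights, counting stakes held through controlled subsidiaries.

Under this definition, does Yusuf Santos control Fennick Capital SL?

Yes

Yusuf holds 89% of Kestrel, so Yusuf controls Kestrel.
Yusuf and Kestrel together hold 65% + 25% = 90% of Vireo, so Yusuf controls Vireo.
Vireo and Kestrel and Yusuf together hold 19% + 44% + 23% = 86% of Meridian, so Yusuf controls Meridian.
Meridian holds 91% of Fennick, so Yusuf controls Fennick.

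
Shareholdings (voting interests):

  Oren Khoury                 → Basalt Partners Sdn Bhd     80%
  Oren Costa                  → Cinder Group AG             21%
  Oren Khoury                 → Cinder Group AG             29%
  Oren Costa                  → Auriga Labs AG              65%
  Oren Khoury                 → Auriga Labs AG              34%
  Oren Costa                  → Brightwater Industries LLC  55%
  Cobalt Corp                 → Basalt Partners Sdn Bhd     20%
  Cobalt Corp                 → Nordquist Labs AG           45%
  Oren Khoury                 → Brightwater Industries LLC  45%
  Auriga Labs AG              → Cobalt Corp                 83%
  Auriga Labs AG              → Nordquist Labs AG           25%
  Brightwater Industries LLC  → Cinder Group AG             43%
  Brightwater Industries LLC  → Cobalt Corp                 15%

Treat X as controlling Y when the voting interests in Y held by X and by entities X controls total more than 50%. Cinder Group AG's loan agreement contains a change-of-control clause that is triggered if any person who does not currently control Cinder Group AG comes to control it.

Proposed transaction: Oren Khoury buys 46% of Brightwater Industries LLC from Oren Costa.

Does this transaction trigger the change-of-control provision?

Yes

The purchase adds only to Oren Khoury's holdings (Oren Costa's stake shrinks), so Oren Khoury is the only person who could newly come to control Cinder.
Oren Khoury holds 80% of Basalt, so Oren Khoury controls Basalt.
In Cinder, Oren Khoury's side holds only 29%, not > 50%.
So before the transaction, Oren Khoury does not control Cinder.
After the purchase, Oren Khoury's direct stake in Brightwater rises to 45% + 46% = 91%, and Oren Costa's stake falls to 9%.
Oren Khoury holds 91% of Brightwater, so Oren Khoury controls Brightwater.
Brightwater and Oren Khoury together hold 43% + 29% = 72% of Cinder, so Oren Khoury controls Cinder.
Oren Khoury did not control Cinder before and does after, so the clause is triggered.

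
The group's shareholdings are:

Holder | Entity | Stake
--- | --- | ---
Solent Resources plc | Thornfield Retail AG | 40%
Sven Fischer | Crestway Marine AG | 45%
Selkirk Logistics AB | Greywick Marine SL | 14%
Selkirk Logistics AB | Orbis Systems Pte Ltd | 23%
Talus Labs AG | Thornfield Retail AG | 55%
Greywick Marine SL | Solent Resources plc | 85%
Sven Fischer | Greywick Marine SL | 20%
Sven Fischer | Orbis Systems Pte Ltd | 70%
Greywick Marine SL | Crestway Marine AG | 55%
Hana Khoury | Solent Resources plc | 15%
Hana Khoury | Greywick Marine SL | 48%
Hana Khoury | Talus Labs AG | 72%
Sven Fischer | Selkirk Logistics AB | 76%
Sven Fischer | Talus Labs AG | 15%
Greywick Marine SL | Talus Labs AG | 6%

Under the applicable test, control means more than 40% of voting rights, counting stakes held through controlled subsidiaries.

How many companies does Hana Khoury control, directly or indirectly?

5

Hana holds 48% of Greywick, so Hana controls Greywick.
Greywick and Hana together hold 85% + 15% = 100% of Solent, so Hana controls Solent.
Greywick holds 55% of Crestway, so Hana controls Crestway.
Hana and Greywick together hold 72% + 6% = 78% of Talus, so Hana controls Talus.
Talus and Solent together hold 55% + 40% = 95% of Thornfield, so Hana controls Thornfield.
No other company's threshold is met.
Hana controls 5 companies.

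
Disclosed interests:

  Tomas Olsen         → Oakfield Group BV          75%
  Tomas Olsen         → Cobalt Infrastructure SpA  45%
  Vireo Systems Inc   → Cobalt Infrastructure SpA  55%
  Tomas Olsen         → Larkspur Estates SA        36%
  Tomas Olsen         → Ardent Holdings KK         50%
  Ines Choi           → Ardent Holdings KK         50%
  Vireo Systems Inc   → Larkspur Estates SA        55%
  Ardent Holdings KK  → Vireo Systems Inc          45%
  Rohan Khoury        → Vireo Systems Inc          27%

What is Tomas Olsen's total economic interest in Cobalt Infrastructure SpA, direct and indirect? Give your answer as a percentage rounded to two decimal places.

Tomas reaches Cobalt along 2 paths.
Via Ardent → Vireo: 50% × 45% × 55% = 12.375%.
Direct stake: 45% = 45%.
Total: 12.375% + 45% = 57.375%.
Rounded: 57.38%.

57.38%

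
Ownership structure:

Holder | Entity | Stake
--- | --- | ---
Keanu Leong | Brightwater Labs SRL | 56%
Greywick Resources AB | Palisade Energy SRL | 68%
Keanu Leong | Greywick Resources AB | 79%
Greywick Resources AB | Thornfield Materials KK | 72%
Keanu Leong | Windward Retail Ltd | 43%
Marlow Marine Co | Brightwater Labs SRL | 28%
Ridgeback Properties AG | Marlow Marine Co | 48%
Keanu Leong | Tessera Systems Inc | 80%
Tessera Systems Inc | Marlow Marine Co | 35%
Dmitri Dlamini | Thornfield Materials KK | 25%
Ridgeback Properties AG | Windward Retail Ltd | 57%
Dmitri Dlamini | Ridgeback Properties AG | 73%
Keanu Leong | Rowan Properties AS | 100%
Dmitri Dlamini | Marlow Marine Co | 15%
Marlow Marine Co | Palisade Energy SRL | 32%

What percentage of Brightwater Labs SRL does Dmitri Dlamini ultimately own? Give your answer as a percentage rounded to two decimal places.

14.01%

Dmitri reaches Brightwater along 2 paths.
Via Ridgeback → Marlow: 73% × 48% × 28% = 9.8112%.
Via Marlow: 15% × 28% = 4.2%.
Total: 9.8112% + 4.2% = 14.0112%.
Rounded: 14.01%.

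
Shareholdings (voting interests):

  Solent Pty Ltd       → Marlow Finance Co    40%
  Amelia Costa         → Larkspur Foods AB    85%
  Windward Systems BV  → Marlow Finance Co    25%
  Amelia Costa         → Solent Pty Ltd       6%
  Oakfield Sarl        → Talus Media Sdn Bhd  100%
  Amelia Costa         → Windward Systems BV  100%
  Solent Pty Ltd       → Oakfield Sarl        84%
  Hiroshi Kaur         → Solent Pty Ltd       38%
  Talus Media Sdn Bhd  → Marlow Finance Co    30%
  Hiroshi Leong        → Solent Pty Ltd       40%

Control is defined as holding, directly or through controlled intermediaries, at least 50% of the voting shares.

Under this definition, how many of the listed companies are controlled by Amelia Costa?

2

Amelia holds 100% of Windward, so Amelia controls Windward.
Amelia holds 85% of Larkspur, so Amelia controls Larkspur.
No other company's threshold is met.
Amelia controls 2 companies.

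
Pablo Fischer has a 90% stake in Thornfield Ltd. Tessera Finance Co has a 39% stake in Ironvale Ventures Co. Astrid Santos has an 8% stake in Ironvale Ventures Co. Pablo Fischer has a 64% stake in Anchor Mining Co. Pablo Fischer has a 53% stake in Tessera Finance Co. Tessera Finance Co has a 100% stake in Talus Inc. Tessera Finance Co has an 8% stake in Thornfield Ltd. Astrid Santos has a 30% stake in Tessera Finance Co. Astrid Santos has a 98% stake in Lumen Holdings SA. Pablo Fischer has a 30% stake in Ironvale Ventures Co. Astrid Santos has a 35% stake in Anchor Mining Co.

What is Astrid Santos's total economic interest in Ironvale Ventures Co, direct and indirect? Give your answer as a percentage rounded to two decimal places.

19.70%

Astrid reaches Ironvale along 2 paths.
Via Tessera: 30% × 39% = 11.7%.
Direct stake: 8% = 8%.
Total: 11.7% + 8% = 19.7%.
Rounded: 19.70%.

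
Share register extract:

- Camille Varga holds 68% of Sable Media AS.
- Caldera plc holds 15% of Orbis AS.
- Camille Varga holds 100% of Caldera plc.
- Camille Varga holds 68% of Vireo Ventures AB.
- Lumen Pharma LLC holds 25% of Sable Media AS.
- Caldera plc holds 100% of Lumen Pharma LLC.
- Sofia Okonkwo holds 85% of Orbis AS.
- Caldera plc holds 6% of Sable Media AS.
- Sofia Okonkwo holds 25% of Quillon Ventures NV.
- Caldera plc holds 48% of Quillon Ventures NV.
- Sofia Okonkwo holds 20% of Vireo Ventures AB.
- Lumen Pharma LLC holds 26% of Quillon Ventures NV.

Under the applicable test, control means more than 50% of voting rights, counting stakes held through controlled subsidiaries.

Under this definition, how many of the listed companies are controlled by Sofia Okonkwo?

1

Sofia holds 85% of Orbis, so Sofia controls Orbis.
No other company's threshold is met.
Sofia controls 1 company.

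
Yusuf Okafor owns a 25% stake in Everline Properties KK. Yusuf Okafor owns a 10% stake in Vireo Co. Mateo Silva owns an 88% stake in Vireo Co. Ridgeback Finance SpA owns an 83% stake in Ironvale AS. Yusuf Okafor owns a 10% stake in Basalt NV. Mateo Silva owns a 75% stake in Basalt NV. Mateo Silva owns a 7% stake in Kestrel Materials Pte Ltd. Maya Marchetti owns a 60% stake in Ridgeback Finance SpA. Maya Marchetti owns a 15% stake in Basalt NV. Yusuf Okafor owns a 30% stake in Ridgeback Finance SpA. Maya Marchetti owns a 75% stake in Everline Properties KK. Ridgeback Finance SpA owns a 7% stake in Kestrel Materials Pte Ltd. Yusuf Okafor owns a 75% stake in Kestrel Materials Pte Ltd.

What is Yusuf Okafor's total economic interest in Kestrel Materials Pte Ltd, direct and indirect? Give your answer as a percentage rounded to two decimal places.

Yusuf reaches Kestrel along 2 paths.
Via Ridgeback: 30% × 7% = 2.1%.
Direct stake: 75% = 75%.
Total: 2.1% + 75% = 77.1%.
Rounded: 77.10%.

77.10%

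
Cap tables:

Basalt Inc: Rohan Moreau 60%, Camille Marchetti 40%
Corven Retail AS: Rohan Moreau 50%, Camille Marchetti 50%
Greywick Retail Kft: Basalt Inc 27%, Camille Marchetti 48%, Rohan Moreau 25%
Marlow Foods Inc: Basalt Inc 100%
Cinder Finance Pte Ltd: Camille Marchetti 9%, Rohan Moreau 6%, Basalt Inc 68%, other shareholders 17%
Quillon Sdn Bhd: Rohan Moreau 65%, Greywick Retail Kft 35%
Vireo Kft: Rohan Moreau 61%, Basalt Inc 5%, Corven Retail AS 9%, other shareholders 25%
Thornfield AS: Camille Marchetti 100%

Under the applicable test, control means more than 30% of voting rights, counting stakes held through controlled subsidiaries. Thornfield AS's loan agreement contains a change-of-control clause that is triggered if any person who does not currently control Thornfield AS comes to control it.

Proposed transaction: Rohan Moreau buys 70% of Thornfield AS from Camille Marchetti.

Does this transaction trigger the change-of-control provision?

The purchase adds only to Rohan's holdings (Camille's stake shrinks), so Rohan is the only person who could newly come to control Thornfield.
Rohan holds 60% of Basalt, so Rohan controls Basalt.
Rohan holds 50% of Corven, so Rohan controls Corven.
Basalt and Rohan together hold 27% + 25% = 52% of Greywick, so Rohan controls Greywick.
Basalt holds 100% of Marlow, so Rohan controls Marlow.
Rohan and Basalt together hold 6% + 68% = 74% of Cinder, so Rohan controls Cinder.
Rohan and Greywick together hold 65% + 35% = 100% of Quillon, so Rohan controls Quillon.
Rohan and Basalt and Corven together hold 61% + 5% + 9% = 75% of Vireo, so Rohan controls Vireo.
Neither Rohan nor any entity Rohan controls holds any voting interest in Thornfield.
So before the transaction, Rohan does not control Thornfield.
After the purchase, Rohan holds 70% of Thornfield directly, and Camille's stake falls to 30%.
Rohan holds 70% of Thornfield, so Rohan controls Thornfield.
Rohan did not control Thornfield before and does after, so the clause is triggered.

Yes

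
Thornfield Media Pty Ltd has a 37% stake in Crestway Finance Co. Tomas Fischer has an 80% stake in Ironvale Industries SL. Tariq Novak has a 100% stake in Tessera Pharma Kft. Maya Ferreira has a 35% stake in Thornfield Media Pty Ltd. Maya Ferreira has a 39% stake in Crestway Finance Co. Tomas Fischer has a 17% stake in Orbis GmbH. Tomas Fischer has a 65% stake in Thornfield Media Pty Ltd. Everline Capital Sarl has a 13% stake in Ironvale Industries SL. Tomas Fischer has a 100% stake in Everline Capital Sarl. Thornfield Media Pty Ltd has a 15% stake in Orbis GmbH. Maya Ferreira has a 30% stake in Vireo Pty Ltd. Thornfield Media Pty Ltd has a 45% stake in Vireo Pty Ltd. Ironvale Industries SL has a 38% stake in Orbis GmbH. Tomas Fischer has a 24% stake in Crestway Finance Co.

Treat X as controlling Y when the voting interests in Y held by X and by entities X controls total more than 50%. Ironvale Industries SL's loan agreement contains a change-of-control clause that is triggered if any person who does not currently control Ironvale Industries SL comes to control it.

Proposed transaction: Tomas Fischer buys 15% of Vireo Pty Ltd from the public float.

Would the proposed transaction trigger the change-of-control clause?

The purchase changes only Tomas's holdings, so Tomas is the only person who could newly come to control Ironvale.
Tomas holds 100% of Everline, so Tomas controls Everline.
Everline and Tomas together hold 13% + 80% = 93% of Ironvale, so Tomas controls Ironvale.
So Tomas already controls Ironvale before the transaction.
After the purchase, Tomas holds 15% of Vireo directly.
Tomas controlled Ironvale already, so this is not a new person acquiring control; every other person's position is unchanged or reduced.
No new person acquires control, so the clause is not triggered.

No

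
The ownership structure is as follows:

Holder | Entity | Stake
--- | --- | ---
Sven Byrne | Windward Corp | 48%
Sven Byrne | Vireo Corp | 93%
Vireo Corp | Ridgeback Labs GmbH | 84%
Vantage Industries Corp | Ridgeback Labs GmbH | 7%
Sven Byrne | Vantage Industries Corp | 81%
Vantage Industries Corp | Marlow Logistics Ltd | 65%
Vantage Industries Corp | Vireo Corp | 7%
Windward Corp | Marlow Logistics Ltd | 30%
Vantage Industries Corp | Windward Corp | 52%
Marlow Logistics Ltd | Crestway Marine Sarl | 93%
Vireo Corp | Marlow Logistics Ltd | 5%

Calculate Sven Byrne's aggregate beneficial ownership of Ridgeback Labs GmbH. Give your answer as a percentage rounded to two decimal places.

Sven reaches Ridgeback along 3 paths.
Via Vantage: 81% × 7% = 5.67%.
Via Vantage → Vireo: 81% × 7% × 84% = 4.7628%.
Via Vireo: 93% × 84% = 78.12%.
Total: 5.67% + 4.7628% + 78.12% = 88.5528%.
Rounded: 88.55%.

88.55%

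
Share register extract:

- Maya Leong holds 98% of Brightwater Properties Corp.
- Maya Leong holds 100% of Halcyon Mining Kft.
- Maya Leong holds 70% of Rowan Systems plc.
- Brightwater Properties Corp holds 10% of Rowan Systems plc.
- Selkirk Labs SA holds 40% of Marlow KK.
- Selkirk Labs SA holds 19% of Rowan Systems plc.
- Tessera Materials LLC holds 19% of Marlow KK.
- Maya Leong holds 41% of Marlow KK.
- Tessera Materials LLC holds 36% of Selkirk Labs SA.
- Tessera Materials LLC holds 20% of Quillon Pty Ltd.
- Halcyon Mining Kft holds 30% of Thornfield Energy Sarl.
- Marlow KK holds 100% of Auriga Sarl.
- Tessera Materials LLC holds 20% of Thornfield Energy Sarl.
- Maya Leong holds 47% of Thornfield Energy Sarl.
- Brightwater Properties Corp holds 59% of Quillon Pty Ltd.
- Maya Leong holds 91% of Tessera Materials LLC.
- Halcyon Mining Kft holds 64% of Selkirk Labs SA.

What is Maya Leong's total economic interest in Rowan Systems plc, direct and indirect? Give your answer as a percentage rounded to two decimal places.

Maya reaches Rowan along 4 paths.
Via Tessera → Selkirk: 91% × 36% × 19% = 6.2244%.
Via Halcyon → Selkirk: 100% × 64% × 19% = 12.16%.
Via Brightwater: 98% × 10% = 9.8%.
Direct stake: 70% = 70%.
Total: 6.2244% + 12.16% + 9.8% + 70% = 98.1844%.
Rounded: 98.18%.

98.18%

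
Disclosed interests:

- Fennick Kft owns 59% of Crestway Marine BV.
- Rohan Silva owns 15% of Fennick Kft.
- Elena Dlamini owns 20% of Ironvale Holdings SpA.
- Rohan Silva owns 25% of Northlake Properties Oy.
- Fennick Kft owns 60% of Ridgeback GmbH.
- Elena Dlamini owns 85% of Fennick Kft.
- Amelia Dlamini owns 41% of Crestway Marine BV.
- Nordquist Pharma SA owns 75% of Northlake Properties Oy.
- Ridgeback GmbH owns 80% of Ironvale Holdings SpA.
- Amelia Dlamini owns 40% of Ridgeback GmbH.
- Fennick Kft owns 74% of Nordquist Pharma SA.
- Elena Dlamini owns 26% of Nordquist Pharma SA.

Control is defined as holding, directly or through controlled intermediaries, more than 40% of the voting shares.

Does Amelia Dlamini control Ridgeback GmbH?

No

Amelia holds 41% of Crestway, so Amelia controls Crestway.
In Ridgeback, Amelia's side holds only 40%, not > 40%.
So Amelia does not control Ridgeback.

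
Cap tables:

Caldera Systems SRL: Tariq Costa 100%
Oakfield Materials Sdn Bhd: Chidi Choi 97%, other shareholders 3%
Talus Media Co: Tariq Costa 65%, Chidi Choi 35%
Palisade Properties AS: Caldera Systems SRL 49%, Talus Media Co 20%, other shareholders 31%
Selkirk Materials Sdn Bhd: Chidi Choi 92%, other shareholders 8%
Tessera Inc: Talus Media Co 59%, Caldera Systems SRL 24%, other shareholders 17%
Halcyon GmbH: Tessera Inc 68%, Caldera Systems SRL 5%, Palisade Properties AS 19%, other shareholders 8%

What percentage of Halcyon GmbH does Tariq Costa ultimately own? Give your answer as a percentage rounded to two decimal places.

Tariq reaches Halcyon along 5 paths.
Via Talus → Tessera: 65% × 59% × 68% = 26.078%.
Via Caldera → Tessera: 100% × 24% × 68% = 16.32%.
Via Caldera: 100% × 5% = 5%.
Via Caldera → Palisade: 100% × 49% × 19% = 9.31%.
Via Talus → Palisade: 65% × 20% × 19% = 2.47%.
Total: 26.078% + 16.32% + 5% + 9.31% + 2.47% = 59.178%.
Rounded: 59.18%.

59.18%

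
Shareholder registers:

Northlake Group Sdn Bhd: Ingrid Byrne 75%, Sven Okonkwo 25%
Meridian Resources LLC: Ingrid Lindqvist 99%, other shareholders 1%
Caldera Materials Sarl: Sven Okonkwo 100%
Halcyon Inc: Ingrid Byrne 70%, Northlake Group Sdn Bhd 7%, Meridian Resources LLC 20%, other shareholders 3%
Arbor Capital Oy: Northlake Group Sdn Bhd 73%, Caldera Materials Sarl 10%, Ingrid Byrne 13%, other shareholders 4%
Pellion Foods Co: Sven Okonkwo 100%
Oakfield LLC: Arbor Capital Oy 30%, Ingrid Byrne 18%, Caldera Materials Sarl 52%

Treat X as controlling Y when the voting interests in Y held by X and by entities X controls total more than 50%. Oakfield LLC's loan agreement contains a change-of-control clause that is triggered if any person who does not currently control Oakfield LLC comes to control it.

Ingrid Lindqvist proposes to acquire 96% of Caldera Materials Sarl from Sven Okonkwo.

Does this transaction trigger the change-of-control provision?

The purchase adds only to Ingrid Lindqvist's holdings (Sven's stake shrinks), so Ingrid Lindqvist is the only person who could newly come to control Oakfield.
Ingrid Lindqvist holds 99% of Meridian, so Ingrid Lindqvist controls Meridian.
Neither Ingrid Lindqvist nor any entity Ingrid Lindqvist controls holds any voting interest in Oakfield.
So before the transaction, Ingrid Lindqvist does not control Oakfield.
After the purchase, Ingrid Lindqvist holds 96% of Caldera directly, and Sven's stake falls to 4%.
Ingrid Lindqvist holds 96% of Caldera, so Ingrid Lindqvist controls Caldera.
Caldera holds 52% of Oakfield, so Ingrid Lindqvist controls Oakfield.
Ingrid Lindqvist did not control Oakfield before and does after, so the clause is triggered.

Yes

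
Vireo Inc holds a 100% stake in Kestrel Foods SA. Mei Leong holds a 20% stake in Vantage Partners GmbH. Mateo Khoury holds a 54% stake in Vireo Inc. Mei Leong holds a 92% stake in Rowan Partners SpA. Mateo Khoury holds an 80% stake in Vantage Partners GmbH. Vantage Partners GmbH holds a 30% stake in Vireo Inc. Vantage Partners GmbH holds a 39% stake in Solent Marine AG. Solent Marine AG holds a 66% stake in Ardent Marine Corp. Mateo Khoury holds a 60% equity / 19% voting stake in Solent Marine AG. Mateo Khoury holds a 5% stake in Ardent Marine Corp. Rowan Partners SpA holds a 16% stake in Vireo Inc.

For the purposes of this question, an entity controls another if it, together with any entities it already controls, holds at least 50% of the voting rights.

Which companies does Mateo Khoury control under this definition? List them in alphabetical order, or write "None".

Ardent Marine Corp, Kestrel Foods SA, Solent Marine AG, Vantage Partners GmbH, Vireo Inc

Mateo holds 80% of Vantage, so Mateo controls Vantage.
Mateo and Vantage together hold 19% + 39% = 58% of Solent, so Mateo controls Solent.
Mateo and Vantage together hold 54% + 30% = 84% of Vireo, so Mateo controls Vireo.
Solent and Mateo together hold 66% + 5% = 71% of Ardent, so Mateo controls Ardent.
Vireo holds 100% of Kestrel, so Mateo controls Kestrel.
No other company's threshold is met.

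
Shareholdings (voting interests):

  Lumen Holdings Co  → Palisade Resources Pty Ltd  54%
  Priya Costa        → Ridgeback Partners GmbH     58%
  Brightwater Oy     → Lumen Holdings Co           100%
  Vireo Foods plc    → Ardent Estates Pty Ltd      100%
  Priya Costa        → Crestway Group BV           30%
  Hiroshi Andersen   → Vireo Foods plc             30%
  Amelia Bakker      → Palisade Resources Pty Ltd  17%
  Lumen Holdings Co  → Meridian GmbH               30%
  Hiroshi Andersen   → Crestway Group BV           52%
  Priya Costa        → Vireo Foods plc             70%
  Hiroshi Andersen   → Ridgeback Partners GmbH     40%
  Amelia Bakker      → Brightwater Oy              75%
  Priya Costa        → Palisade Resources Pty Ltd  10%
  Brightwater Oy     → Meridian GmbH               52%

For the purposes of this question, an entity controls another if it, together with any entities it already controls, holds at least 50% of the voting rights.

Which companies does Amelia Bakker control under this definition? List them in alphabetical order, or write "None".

Amelia holds 75% of Brightwater, so Amelia controls Brightwater.
Brightwater holds 100% of Lumen, so Amelia controls Lumen.
Lumen and Brightwater together hold 30% + 52% = 82% of Meridian, so Amelia controls Meridian.
Lumen and Amelia together hold 54% + 17% = 71% of Palisade, so Amelia controls Palisade.
No other company's threshold is met.

Brightwater Oy, Lumen Holdings Co, Meridian GmbH, Palisade Resources Pty Ltd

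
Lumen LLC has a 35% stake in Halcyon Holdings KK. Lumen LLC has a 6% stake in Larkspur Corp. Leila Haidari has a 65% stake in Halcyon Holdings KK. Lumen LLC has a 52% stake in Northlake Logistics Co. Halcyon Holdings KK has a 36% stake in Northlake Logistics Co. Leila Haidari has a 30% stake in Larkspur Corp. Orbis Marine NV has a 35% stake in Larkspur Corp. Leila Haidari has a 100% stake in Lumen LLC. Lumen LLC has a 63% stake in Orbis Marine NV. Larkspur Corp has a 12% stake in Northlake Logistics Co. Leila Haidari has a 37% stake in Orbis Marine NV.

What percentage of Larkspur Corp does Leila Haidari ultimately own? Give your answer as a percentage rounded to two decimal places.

71.00%

Leila reaches Larkspur along 4 paths.
Direct stake: 30% = 30%.
Via Lumen: 100% × 6% = 6%.
Via Lumen → Orbis: 100% × 63% × 35% = 22.05%.
Via Orbis: 37% × 35% = 12.95%.
Total: 30% + 6% + 22.05% + 12.95% = 71%.
Rounded: 71.00%.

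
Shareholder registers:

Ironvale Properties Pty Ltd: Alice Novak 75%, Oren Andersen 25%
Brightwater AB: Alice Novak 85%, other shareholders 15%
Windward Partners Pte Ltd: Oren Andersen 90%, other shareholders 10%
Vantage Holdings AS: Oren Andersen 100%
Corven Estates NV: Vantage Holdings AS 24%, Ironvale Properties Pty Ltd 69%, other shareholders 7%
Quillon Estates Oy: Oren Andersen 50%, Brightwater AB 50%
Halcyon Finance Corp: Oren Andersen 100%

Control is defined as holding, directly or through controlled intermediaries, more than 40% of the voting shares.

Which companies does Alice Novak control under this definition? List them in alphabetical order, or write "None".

Alice holds 75% of Ironvale, so Alice controls Ironvale.
Alice holds 85% of Brightwater, so Alice controls Brightwater.
Ironvale holds 69% of Corven, so Alice controls Corven.
Brightwater holds 50% of Quillon, so Alice controls Quillon.
No other company's threshold is met.

Brightwater AB, Corven Estates NV, Ironvale Properties Pty Ltd, Quillon Estates Oy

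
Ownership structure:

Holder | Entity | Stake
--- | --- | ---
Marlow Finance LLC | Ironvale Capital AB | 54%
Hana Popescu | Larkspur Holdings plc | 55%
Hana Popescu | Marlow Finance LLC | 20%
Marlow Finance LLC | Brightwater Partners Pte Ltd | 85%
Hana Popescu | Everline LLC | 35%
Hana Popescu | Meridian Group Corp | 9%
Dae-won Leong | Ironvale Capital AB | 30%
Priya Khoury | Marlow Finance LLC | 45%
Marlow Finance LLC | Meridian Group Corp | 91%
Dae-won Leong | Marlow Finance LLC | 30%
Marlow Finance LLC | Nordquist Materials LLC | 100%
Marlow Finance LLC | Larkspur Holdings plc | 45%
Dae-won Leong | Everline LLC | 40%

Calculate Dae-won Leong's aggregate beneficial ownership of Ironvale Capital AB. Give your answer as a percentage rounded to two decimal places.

46.20%

Dae-won reaches Ironvale along 2 paths.
Direct stake: 30% = 30%.
Via Marlow: 30% × 54% = 16.2%.
Total: 30% + 16.2% = 46.2%.
Rounded: 46.20%.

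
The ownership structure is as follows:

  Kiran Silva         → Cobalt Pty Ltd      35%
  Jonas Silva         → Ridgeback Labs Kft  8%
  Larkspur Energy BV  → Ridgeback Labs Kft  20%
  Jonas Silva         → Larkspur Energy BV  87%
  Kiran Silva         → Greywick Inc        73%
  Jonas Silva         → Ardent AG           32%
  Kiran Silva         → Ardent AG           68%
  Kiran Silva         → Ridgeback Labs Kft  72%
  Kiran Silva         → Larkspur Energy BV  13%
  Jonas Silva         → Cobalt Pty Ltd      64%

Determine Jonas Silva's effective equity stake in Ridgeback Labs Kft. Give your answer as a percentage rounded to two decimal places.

25.40%

Jonas reaches Ridgeback along 2 paths.
Via Larkspur: 87% × 20% = 17.4%.
Direct stake: 8% = 8%.
Total: 17.4% + 8% = 25.4%.
Rounded: 25.40%.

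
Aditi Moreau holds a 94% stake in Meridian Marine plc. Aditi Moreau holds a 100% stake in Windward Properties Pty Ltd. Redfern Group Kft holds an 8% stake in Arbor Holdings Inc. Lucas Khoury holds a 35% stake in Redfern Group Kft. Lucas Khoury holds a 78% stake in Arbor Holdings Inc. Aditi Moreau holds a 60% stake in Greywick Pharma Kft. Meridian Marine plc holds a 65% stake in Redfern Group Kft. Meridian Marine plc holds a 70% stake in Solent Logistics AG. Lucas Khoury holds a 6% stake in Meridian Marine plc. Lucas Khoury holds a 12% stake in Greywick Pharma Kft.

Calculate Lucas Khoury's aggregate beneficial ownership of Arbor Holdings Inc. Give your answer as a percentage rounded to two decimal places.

Lucas reaches Arbor along 3 paths.
Direct stake: 78% = 78%.
Via Redfern: 35% × 8% = 2.8%.
Via Meridian → Redfern: 6% × 65% × 8% = 0.312%.
Total: 78% + 2.8% + 0.312% = 81.112%.
Rounded: 81.11%.

81.11%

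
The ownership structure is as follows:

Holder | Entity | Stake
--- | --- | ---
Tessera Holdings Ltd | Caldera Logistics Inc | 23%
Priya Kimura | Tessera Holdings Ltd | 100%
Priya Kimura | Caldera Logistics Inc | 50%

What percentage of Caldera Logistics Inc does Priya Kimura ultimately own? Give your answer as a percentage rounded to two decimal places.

Priya reaches Caldera along 2 paths.
Via Tessera: 100% × 23% = 23%.
Direct stake: 50% = 50%.
Total: 23% + 50% = 73%.
Rounded: 73.00%.

73.00%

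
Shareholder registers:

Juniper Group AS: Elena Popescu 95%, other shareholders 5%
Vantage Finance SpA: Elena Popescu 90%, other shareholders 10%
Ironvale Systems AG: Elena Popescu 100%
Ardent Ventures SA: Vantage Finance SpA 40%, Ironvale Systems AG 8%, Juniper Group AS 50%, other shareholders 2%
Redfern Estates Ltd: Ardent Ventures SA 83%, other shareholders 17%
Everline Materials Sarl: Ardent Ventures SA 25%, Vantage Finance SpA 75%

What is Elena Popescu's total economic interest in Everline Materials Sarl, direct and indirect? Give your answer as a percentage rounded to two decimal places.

90.38%

Elena reaches Everline along 4 paths.
Via Vantage → Ardent: 90% × 40% × 25% = 9%.
Via Ironvale → Ardent: 100% × 8% × 25% = 2%.
Via Juniper → Ardent: 95% × 50% × 25% = 11.875%.
Via Vantage: 90% × 75% = 67.5%.
Total: 9% + 2% + 11.875% + 67.5% = 90.375%.
Rounded: 90.38%.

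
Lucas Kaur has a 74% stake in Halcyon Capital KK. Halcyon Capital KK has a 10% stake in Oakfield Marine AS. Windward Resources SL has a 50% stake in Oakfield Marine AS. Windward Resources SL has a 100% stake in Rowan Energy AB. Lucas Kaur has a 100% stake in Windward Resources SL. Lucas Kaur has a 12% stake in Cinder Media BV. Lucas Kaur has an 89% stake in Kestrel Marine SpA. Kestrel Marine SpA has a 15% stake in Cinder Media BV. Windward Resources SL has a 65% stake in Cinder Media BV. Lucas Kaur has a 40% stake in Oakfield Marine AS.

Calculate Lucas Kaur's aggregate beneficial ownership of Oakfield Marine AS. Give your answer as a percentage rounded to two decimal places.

97.40%

Lucas reaches Oakfield along 3 paths.
Direct stake: 40% = 40%.
Via Windward: 100% × 50% = 50%.
Via Halcyon: 74% × 10% = 7.4%.
Total: 40% + 50% + 7.4% = 97.4%.
Rounded: 97.40%.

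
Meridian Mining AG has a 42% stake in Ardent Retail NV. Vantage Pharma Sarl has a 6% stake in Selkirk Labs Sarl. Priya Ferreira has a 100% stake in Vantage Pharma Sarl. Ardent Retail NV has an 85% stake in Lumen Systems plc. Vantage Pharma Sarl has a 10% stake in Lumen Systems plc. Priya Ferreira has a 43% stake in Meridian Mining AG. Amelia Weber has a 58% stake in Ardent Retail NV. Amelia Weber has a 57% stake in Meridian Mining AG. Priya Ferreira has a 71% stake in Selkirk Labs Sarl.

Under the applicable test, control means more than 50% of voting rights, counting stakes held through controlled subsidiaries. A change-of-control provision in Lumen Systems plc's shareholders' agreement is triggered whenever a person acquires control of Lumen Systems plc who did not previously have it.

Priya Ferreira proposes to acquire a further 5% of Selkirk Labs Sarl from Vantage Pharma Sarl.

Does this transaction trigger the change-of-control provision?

No

The purchase adds only to Priya's holdings (Vantage's stake shrinks), so Priya is the only person who could newly come to control Lumen.
Priya holds 100% of Vantage, so Priya controls Vantage.
Vantage and Priya together hold 6% + 71% = 77% of Selkirk, so Priya controls Selkirk.
In Lumen, Priya's side holds only 10%, not > 50%.
So before the transaction, Priya does not control Lumen.
After the purchase, Priya's direct stake in Selkirk rises to 71% + 5% = 76%, and Vantage's stake falls to 1%.
Vantage and Priya together hold 1% + 76% = 77% of Selkirk, so Priya controls Selkirk.
After the transaction, Priya's side holds 10% of Lumen, not > 50%, so Priya still does not control Lumen.
No new person acquires control, so the clause is not triggered.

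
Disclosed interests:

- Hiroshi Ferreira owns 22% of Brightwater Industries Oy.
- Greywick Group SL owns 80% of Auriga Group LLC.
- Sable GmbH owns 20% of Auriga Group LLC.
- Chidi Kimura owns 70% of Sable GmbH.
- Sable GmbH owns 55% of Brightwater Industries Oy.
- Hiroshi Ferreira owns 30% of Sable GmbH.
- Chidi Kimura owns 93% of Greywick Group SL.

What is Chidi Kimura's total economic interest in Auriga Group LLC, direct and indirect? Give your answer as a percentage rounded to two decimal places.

Chidi reaches Auriga along 2 paths.
Via Sable: 70% × 20% = 14%.
Via Greywick: 93% × 80% = 74.4%.
Total: 14% + 74.4% = 88.4%.
Rounded: 88.40%.

88.40%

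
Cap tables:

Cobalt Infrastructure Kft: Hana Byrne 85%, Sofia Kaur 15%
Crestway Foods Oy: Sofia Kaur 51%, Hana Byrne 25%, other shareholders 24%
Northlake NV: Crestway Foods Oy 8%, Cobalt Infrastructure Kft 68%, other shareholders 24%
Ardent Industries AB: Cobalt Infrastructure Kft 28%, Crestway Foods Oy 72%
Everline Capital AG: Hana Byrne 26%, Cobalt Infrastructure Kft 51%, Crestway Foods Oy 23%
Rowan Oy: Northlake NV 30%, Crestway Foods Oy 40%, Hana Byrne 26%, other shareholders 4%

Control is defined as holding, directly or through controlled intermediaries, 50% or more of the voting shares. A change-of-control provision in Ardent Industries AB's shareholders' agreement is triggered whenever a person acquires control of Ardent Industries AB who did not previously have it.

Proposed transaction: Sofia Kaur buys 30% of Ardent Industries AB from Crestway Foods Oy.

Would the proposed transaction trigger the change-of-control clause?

The purchase adds only to Sofia's holdings (Crestway's stake shrinks), so Sofia is the only person who could newly come to control Ardent.
Sofia holds 51% of Crestway, so Sofia controls Crestway.
Crestway holds 72% of Ardent, so Sofia controls Ardent.
So Sofia already controls Ardent before the transaction.
After the purchase, Sofia holds 30% of Ardent directly, and Crestway's stake falls to 42%.
Sofia controlled Ardent already, so this is not a new person acquiring control; every other person's position is unchanged or reduced.
No new person acquires control, so the clause is not triggered.

No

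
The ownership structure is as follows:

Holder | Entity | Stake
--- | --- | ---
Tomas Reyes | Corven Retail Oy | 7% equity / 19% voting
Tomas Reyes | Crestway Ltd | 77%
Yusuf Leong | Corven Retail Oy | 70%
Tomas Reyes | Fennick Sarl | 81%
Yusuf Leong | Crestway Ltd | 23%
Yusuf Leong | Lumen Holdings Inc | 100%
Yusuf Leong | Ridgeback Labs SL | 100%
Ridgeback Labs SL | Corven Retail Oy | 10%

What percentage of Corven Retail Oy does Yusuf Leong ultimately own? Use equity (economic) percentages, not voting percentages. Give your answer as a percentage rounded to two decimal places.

80.00%

Yusuf reaches Corven along 2 paths.
Via Ridgeback: 100% × 10% = 10%.
Direct stake: 70% = 70%.
Total: 10% + 70% = 80%.
Rounded: 80.00%.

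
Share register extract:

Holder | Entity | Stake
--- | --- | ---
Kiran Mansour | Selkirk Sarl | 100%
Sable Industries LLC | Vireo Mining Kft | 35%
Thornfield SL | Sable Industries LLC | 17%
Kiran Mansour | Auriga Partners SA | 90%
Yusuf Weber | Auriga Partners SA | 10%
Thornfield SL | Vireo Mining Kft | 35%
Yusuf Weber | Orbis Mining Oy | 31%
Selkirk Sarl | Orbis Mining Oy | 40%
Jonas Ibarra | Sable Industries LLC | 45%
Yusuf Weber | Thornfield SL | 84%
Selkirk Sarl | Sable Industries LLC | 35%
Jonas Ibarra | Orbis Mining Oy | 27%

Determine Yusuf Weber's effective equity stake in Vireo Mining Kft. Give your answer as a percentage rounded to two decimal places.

34.40%

Yusuf reaches Vireo along 2 paths.
Via Thornfield: 84% × 35% = 29.4%.
Via Thornfield → Sable: 84% × 17% × 35% = 4.998%.
Total: 29.4% + 4.998% = 34.398%.
Rounded: 34.40%.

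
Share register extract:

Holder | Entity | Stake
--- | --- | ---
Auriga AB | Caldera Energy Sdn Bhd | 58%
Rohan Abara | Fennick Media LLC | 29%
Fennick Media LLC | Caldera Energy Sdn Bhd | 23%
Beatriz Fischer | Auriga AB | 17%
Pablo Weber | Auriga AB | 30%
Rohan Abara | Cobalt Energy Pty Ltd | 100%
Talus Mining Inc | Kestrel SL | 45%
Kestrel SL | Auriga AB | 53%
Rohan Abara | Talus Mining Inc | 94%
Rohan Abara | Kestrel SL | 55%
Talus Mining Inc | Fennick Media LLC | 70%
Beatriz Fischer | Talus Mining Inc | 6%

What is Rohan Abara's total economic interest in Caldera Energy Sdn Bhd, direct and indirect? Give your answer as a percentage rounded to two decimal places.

51.71%

Rohan reaches Caldera along 4 paths.
Via Kestrel → Auriga: 55% × 53% × 58% = 16.907%.
Via Talus → Kestrel → Auriga: 94% × 45% × 53% × 58% = 13.00302%.
Via Talus → Fennick: 94% × 70% × 23% = 15.134%.
Via Fennick: 29% × 23% = 6.67%.
Total: 16.907% + 13.00302% + 15.134% + 6.67% = 51.71402%.
Rounded: 51.71%.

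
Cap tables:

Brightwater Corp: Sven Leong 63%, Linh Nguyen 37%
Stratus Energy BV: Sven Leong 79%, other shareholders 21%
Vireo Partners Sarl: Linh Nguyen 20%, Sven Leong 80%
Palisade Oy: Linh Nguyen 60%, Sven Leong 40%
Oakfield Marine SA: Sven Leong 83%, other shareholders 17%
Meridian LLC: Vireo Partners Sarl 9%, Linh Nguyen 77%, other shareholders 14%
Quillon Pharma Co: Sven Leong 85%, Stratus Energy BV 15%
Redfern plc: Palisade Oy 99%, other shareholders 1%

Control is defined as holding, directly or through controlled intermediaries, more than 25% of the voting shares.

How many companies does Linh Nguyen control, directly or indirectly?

4

Linh holds 37% of Brightwater, so Linh controls Brightwater.
Linh holds 60% of Palisade, so Linh controls Palisade.
Linh holds 77% of Meridian, so Linh controls Meridian.
Palisade holds 99% of Redfern, so Linh controls Redfern.
No other company's threshold is met.
Linh controls 4 companies.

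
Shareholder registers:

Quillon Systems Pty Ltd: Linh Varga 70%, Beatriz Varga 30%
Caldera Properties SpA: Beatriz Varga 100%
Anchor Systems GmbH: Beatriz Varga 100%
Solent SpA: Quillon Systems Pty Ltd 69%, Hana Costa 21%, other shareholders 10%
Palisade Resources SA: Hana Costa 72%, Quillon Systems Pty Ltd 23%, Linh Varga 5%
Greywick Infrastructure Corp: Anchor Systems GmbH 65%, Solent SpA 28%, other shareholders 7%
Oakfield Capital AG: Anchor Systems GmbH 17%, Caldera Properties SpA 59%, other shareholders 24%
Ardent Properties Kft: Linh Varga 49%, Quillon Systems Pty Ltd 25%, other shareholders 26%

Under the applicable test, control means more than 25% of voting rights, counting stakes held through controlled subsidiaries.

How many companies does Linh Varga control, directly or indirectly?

Linh holds 70% of Quillon, so Linh controls Quillon.
Quillon holds 69% of Solent, so Linh controls Solent.
Quillon and Linh together hold 23% + 5% = 28% of Palisade, so Linh controls Palisade.
Solent holds 28% of Greywick, so Linh controls Greywick.
Linh and Quillon together hold 49% + 25% = 74% of Ardent, so Linh controls Ardent.
No other company's threshold is met.
Linh controls 5 companies.

5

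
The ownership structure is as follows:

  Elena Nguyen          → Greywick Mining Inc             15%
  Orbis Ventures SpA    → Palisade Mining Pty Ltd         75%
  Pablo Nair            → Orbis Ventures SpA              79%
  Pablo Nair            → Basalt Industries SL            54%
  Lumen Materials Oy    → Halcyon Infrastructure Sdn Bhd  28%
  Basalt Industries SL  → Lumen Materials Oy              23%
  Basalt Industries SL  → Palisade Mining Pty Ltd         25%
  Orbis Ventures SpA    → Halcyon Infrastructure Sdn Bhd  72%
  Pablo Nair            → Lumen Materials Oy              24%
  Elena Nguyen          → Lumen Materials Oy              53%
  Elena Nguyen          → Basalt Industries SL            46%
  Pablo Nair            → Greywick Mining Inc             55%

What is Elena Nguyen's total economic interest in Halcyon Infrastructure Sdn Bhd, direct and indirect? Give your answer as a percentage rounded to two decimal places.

Elena reaches Halcyon along 2 paths.
Via Lumen: 53% × 28% = 14.84%.
Via Basalt → Lumen: 46% × 23% × 28% = 2.9624%.
Total: 14.84% + 2.9624% = 17.8024%.
Rounded: 17.80%.

17.80%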